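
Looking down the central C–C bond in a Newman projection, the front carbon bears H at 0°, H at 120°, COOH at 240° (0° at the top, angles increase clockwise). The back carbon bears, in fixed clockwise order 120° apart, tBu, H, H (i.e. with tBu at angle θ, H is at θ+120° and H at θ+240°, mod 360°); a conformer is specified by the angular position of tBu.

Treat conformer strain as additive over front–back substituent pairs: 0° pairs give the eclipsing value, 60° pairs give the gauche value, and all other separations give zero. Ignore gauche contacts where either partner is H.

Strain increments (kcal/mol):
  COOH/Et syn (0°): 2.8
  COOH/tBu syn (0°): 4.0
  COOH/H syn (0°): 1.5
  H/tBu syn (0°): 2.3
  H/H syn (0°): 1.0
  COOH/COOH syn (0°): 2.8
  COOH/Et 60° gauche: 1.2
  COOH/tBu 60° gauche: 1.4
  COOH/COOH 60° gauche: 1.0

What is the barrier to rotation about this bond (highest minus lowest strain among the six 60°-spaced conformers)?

tBu at 0° is eclipsed. H at 0° is eclipsed with tBu at 0° (2.3); H at 120° is eclipsed with H at 120° (1.0); COOH at 240° is eclipsed with H at 240° (1.5). Total 4.8 kcal/mol.
tBu at 60° (staggered): no non-H gauche contacts → 0.0 kcal/mol.
tBu at 120° is eclipsed. H at 0° is eclipsed with H at 0° (1.0); H at 120° is eclipsed with tBu at 120° (2.3); COOH at 240° is eclipsed with H at 240° (1.5). Total 4.8 kcal/mol.
tBu at 180° is staggered. COOH at 240° is gauche with tBu at 180° (1.4). Total 1.4 kcal/mol.
tBu at 240° is eclipsed. H at 0° is eclipsed with H at 0° (1.0); H at 120° is eclipsed with H at 120° (1.0); COOH at 240° is eclipsed with tBu at 240° (4.0). Total 6.0 kcal/mol.
tBu at 300° is staggered. COOH at 240° is gauche with tBu at 300° (1.4). Total 1.4 kcal/mol.
Max at 240° (6.0 kcal/mol), min at 60° (0.0 kcal/mol); barrier = 6.0 kcal/mol.

6.0 kcal/mol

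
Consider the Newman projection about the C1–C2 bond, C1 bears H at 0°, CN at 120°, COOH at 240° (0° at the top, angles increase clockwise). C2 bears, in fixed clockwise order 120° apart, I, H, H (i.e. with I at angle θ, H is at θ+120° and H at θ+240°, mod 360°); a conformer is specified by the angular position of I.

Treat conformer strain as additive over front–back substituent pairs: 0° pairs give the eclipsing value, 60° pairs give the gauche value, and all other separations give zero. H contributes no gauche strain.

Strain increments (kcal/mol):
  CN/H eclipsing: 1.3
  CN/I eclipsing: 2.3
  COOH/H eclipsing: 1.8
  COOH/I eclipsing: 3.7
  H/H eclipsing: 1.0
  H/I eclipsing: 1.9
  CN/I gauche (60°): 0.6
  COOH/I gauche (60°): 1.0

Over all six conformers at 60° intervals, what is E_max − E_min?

5.4 kcal/mol

I at 0° (eclipsed): H(0°)/I(0°) eclipsed 1.9; CN(120°)/H(120°) eclipsed 1.3; COOH(240°)/H(240°) eclipsed 1.8 → 5.0 kcal/mol.
I at 60° (staggered): CN(120°)/I(60°) gauche 0.6 → 0.6 kcal/mol.
I at 120° (eclipsed): H(0°)/H(0°) eclipsed 1.0; CN(120°)/I(120°) eclipsed 2.3; COOH(240°)/H(240°) eclipsed 1.8 → 5.1 kcal/mol.
I at 180° (staggered): CN(120°)/I(180°) gauche 0.6; COOH(240°)/I(180°) gauche 1.0 → 1.6 kcal/mol.
I at 240° (eclipsed): H(0°)/H(0°) eclipsed 1.0; CN(120°)/H(120°) eclipsed 1.3; COOH(240°)/I(240°) eclipsed 3.7 → 6.0 kcal/mol.
I at 300° (staggered): COOH(240°)/I(300°) gauche 1.0 → 1.0 kcal/mol.
Max at 240° (6.0 kcal/mol), min at 60° (0.6 kcal/mol); barrier = 5.4 kcal/mol.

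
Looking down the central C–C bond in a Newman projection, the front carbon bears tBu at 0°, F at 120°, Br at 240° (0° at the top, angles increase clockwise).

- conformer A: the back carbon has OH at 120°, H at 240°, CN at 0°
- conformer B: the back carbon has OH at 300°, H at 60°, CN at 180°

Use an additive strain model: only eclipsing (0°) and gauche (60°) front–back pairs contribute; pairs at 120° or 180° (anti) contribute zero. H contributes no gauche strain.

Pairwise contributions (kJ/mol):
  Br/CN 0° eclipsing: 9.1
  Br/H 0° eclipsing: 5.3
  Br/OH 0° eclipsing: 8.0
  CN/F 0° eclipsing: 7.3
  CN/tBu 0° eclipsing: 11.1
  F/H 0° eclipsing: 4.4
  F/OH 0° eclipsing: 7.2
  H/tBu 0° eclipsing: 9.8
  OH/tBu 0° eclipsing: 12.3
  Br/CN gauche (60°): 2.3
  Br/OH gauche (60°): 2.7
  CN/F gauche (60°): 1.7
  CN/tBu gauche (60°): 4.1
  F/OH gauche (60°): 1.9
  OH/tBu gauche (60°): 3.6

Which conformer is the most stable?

B

A is eclipsed. tBu at 0° is eclipsed with CN at 0° (11.1); F at 120° is eclipsed with OH at 120° (7.2); Br at 240° is eclipsed with H at 240° (5.3). Total 23.6 kJ/mol.
B is staggered. tBu at 0° is gauche with OH at 300° (3.6); F at 120° is gauche with CN at 180° (1.7); Br at 240° is gauche with OH at 300° (2.7); Br at 240° is gauche with CN at 180° (2.3). Total 10.3 kJ/mol.
B has the lowest total (10.3 kJ/mol).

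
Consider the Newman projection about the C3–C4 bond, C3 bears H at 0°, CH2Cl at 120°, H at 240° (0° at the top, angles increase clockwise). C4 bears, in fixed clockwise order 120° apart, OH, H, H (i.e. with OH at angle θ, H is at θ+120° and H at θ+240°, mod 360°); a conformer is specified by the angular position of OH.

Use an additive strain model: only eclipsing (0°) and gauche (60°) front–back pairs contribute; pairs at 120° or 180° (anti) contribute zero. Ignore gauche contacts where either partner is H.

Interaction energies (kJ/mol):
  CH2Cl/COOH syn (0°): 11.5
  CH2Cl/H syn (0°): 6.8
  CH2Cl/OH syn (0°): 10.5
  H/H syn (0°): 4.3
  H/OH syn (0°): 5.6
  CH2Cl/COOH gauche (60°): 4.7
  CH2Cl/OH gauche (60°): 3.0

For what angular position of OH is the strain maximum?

120°

OH at 0° (eclipsed): H(0°)/OH(0°) eclipsed 5.6; CH2Cl(120°)/H(120°) eclipsed 6.8; H(240°)/H(240°) eclipsed 4.3 → 16.7 kJ/mol.
OH at 60° (staggered): CH2Cl(120°)/OH(60°) gauche 3.0 → 3.0 kJ/mol.
OH at 120° (eclipsed): H(0°)/H(0°) eclipsed 4.3; CH2Cl(120°)/OH(120°) eclipsed 10.5; H(240°)/H(240°) eclipsed 4.3 → 19.1 kJ/mol.
OH at 180° (staggered): CH2Cl(120°)/OH(180°) gauche 3.0 → 3.0 kJ/mol.
OH at 240° (eclipsed): H(0°)/H(0°) eclipsed 4.3; CH2Cl(120°)/H(120°) eclipsed 6.8; H(240°)/OH(240°) eclipsed 5.6 → 16.7 kJ/mol.
OH at 300° (staggered): no non-H gauche contacts → 0.0 kJ/mol.
The maximum (19.1 kJ/mol) occurs with OH at 120°.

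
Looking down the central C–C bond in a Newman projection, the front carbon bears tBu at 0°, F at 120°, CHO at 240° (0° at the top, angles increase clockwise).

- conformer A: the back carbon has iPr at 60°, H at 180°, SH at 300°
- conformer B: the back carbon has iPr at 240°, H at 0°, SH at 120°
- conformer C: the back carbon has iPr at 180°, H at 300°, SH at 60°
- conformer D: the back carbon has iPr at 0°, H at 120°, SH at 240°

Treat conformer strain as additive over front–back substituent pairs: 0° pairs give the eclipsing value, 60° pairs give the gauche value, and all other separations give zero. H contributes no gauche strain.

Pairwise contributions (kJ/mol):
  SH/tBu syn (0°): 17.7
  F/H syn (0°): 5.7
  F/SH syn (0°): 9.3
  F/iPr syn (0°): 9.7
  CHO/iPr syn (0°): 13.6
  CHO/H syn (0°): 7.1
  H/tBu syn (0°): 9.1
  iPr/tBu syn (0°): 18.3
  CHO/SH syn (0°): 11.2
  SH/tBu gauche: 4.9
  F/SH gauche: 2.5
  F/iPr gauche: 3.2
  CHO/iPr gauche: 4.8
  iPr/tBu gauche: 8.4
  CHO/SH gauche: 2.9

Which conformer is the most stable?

C

A (staggered): tBu(0°)/iPr(60°) gauche 8.4; tBu(0°)/SH(300°) gauche 4.9; F(120°)/iPr(60°) gauche 3.2; CHO(240°)/SH(300°) gauche 2.9 → 19.4 kJ/mol.
B (eclipsed): tBu(0°)/H(0°) eclipsed 9.1; F(120°)/SH(120°) eclipsed 9.3; CHO(240°)/iPr(240°) eclipsed 13.6 → 32.0 kJ/mol.
C (staggered): tBu(0°)/SH(60°) gauche 4.9; F(120°)/iPr(180°) gauche 3.2; F(120°)/SH(60°) gauche 2.5; CHO(240°)/iPr(180°) gauche 4.8 → 15.4 kJ/mol.
D (eclipsed): tBu(0°)/iPr(0°) eclipsed 18.3; F(120°)/H(120°) eclipsed 5.7; CHO(240°)/SH(240°) eclipsed 11.2 → 35.2 kJ/mol.
C has the lowest total (15.4 kJ/mol).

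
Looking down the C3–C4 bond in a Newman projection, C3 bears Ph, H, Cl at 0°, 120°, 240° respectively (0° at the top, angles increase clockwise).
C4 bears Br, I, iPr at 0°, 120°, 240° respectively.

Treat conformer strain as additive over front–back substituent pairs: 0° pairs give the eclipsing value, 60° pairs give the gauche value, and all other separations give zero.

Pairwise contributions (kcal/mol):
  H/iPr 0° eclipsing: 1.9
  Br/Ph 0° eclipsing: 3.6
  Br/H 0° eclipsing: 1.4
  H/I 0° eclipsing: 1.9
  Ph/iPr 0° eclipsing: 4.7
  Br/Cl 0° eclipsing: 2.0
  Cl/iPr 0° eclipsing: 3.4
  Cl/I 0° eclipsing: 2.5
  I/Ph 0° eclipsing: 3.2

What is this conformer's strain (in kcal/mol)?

8.9 kcal/mol

This conformer (eclipsed): Ph–Br eclipsed, H–I eclipsed, Cl–iPr eclipsed; 3.6 + 1.9 + 3.4 = 8.9 kcal/mol.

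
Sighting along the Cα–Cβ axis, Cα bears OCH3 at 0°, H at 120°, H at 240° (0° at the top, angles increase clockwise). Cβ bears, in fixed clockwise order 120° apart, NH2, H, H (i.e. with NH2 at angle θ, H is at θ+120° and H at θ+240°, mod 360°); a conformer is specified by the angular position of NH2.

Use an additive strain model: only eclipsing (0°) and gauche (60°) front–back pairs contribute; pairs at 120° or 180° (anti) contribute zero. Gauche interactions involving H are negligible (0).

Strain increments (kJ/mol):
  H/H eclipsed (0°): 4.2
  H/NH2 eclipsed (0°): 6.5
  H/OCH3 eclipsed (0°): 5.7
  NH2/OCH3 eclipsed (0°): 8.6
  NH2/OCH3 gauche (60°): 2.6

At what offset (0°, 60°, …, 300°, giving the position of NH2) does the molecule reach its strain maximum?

0°

NH2 at 0° (eclipsed): OCH3–NH2 eclipsed, H–H eclipsed, H–H eclipsed; 8.6 + 4.2 + 4.2 = 17.0 kJ/mol.
NH2 at 60° (staggered): OCH3–NH2 gauche; 2.6 = 2.6 kJ/mol.
NH2 at 120° (eclipsed): OCH3–H eclipsed, H–NH2 eclipsed, H–H eclipsed; 5.7 + 6.5 + 4.2 = 16.4 kJ/mol.
NH2 at 180° (staggered): no non-H gauche contacts → 0.0 kJ/mol.
NH2 at 240° (eclipsed): OCH3–H eclipsed, H–H eclipsed, H–NH2 eclipsed; 5.7 + 4.2 + 6.5 = 16.4 kJ/mol.
NH2 at 300° (staggered): OCH3–NH2 gauche; 2.6 = 2.6 kJ/mol.
The maximum (17.0 kJ/mol) occurs with NH2 at 0°.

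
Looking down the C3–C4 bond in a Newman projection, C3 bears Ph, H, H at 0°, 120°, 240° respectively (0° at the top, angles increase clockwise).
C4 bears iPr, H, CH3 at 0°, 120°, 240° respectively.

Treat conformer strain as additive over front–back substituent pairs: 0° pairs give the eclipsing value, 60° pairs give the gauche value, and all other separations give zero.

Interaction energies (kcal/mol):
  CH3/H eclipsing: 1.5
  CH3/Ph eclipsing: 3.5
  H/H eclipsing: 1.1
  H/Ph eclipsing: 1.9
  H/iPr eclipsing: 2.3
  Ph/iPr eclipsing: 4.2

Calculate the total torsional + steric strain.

This conformer (eclipsed): Ph(0°)/iPr(0°) eclipsed 4.2; H(120°)/H(120°) eclipsed 1.1; H(240°)/CH3(240°) eclipsed 1.5 → 6.8 kcal/mol.

6.8 kcal/mol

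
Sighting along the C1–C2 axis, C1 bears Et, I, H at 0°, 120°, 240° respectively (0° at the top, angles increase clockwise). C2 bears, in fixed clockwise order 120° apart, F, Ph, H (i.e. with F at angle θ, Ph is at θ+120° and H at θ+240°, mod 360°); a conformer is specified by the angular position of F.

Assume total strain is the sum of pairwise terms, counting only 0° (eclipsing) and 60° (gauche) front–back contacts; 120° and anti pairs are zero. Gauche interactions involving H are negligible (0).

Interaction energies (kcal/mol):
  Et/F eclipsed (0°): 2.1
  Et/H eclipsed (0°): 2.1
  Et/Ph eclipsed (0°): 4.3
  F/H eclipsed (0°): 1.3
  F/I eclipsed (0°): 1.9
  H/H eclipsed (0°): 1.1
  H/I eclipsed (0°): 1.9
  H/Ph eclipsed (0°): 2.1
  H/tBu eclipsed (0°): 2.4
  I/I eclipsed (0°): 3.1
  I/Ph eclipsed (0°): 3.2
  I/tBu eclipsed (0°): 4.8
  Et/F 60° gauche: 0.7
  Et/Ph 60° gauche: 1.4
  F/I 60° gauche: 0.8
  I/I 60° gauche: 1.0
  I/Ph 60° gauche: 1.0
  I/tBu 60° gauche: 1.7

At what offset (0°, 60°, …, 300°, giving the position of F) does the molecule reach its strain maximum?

F at 0° is eclipsed. Et at 0° is eclipsed with F at 0° (2.1); I at 120° is eclipsed with Ph at 120° (3.2); H at 240° is eclipsed with H at 240° (1.1). Total 6.4 kcal/mol.
F at 60° is staggered. Et at 0° is gauche with F at 60° (0.7); I at 120° is gauche with F at 60° (0.8); I at 120° is gauche with Ph at 180° (1.0). Total 2.5 kcal/mol.
F at 120° is eclipsed. Et at 0° is eclipsed with H at 0° (2.1); I at 120° is eclipsed with F at 120° (1.9); H at 240° is eclipsed with Ph at 240° (2.1). Total 6.1 kcal/mol.
F at 180° is staggered. Et at 0° is gauche with Ph at 300° (1.4); I at 120° is gauche with F at 180° (0.8). Total 2.2 kcal/mol.
F at 240° is eclipsed. Et at 0° is eclipsed with Ph at 0° (4.3); I at 120° is eclipsed with H at 120° (1.9); H at 240° is eclipsed with F at 240° (1.3). Total 7.5 kcal/mol.
F at 300° is staggered. Et at 0° is gauche with F at 300° (0.7); Et at 0° is gauche with Ph at 60° (1.4); I at 120° is gauche with Ph at 60° (1.0). Total 3.1 kcal/mol.
The maximum (7.5 kcal/mol) occurs with F at 240°.

240°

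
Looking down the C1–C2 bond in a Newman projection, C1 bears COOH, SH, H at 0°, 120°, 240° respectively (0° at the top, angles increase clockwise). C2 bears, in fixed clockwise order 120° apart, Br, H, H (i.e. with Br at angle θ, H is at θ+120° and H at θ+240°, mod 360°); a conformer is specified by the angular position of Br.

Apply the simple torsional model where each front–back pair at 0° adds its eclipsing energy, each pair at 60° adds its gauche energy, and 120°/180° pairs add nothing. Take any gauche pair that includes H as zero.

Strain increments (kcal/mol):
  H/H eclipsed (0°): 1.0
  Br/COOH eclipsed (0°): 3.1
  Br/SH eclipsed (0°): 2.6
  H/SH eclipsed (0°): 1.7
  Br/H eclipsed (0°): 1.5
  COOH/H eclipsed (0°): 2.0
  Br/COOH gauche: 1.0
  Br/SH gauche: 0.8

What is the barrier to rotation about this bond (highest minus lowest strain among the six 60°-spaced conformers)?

Br at 0° (eclipsed): COOH(0°)/Br(0°) eclipsed 3.1; SH(120°)/H(120°) eclipsed 1.7; H(240°)/H(240°) eclipsed 1.0 → 5.8 kcal/mol.
Br at 60° (staggered): COOH(0°)/Br(60°) gauche 1.0; SH(120°)/Br(60°) gauche 0.8 → 1.8 kcal/mol.
Br at 120° (eclipsed): COOH(0°)/H(0°) eclipsed 2.0; SH(120°)/Br(120°) eclipsed 2.6; H(240°)/H(240°) eclipsed 1.0 → 5.6 kcal/mol.
Br at 180° (staggered): SH(120°)/Br(180°) gauche 0.8 → 0.8 kcal/mol.
Br at 240° (eclipsed): COOH(0°)/H(0°) eclipsed 2.0; SH(120°)/H(120°) eclipsed 1.7; H(240°)/Br(240°) eclipsed 1.5 → 5.2 kcal/mol.
Br at 300° (staggered): COOH(0°)/Br(300°) gauche 1.0 → 1.0 kcal/mol.
Max at 0° (5.8 kcal/mol), min at 180° (0.8 kcal/mol); barrier = 5.0 kcal/mol.

5.0 kcal/mol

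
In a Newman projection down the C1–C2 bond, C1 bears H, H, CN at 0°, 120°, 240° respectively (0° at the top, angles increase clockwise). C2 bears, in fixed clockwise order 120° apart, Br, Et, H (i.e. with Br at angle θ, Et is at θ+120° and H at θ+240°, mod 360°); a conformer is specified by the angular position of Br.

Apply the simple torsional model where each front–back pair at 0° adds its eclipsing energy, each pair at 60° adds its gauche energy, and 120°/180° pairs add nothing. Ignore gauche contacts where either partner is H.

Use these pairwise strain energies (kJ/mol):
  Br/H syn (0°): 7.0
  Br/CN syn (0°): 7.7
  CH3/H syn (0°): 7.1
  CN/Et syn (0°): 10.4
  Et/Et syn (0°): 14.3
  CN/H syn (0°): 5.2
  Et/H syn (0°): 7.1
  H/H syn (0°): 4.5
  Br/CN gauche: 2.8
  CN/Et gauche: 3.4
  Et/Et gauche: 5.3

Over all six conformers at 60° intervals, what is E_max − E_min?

19.1 kJ/mol

Br at 0° (eclipsed): H(0°)/Br(0°) eclipsed 7.0; H(120°)/Et(120°) eclipsed 7.1; CN(240°)/H(240°) eclipsed 5.2 → 19.3 kJ/mol.
Br at 60° (staggered): CN(240°)/Et(180°) gauche 3.4 → 3.4 kJ/mol.
Br at 120° (eclipsed): H(0°)/H(0°) eclipsed 4.5; H(120°)/Br(120°) eclipsed 7.0; CN(240°)/Et(240°) eclipsed 10.4 → 21.9 kJ/mol.
Br at 180° (staggered): CN(240°)/Br(180°) gauche 2.8; CN(240°)/Et(300°) gauche 3.4 → 6.2 kJ/mol.
Br at 240° (eclipsed): H(0°)/Et(0°) eclipsed 7.1; H(120°)/H(120°) eclipsed 4.5; CN(240°)/Br(240°) eclipsed 7.7 → 19.3 kJ/mol.
Br at 300° (staggered): CN(240°)/Br(300°) gauche 2.8 → 2.8 kJ/mol.
Max at 120° (21.9 kJ/mol), min at 300° (2.8 kJ/mol); barrier = 19.1 kJ/mol.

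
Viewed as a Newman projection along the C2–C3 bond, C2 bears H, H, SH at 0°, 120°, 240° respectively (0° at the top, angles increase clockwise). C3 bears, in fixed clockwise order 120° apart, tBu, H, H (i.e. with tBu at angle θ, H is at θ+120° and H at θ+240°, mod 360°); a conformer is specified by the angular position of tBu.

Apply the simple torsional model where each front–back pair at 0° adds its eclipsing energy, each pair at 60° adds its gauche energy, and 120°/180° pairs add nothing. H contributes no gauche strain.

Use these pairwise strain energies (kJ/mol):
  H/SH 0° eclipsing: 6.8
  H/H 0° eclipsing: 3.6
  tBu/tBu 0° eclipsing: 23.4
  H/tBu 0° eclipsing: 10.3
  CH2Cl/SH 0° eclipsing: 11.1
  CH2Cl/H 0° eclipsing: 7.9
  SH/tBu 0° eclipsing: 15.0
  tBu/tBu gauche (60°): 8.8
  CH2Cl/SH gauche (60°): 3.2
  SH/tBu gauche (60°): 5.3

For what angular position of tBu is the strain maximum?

tBu at 0° (eclipsed): H(0°)/tBu(0°) eclipsed 10.3; H(120°)/H(120°) eclipsed 3.6; SH(240°)/H(240°) eclipsed 6.8 → 20.7 kJ/mol.
tBu at 60° (staggered): no non-H gauche contacts → 0.0 kJ/mol.
tBu at 120° (eclipsed): H(0°)/H(0°) eclipsed 3.6; H(120°)/tBu(120°) eclipsed 10.3; SH(240°)/H(240°) eclipsed 6.8 → 20.7 kJ/mol.
tBu at 180° (staggered): SH(240°)/tBu(180°) gauche 5.3 → 5.3 kJ/mol.
tBu at 240° (eclipsed): H(0°)/H(0°) eclipsed 3.6; H(120°)/H(120°) eclipsed 3.6; SH(240°)/tBu(240°) eclipsed 15.0 → 22.2 kJ/mol.
tBu at 300° (staggered): SH(240°)/tBu(300°) gauche 5.3 → 5.3 kJ/mol.
The maximum (22.2 kJ/mol) occurs with tBu at 240°.

240°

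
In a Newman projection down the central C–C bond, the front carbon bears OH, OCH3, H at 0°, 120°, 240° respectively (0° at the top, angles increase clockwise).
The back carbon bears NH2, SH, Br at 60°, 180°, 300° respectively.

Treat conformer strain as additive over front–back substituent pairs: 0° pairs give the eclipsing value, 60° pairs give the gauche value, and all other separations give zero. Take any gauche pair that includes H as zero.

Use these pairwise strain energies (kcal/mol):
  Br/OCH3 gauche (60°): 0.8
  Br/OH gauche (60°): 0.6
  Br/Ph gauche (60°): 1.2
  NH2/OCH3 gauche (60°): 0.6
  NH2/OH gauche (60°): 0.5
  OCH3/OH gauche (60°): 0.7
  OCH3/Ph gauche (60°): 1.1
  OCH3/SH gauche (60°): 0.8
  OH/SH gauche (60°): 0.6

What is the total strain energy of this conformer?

2.5 kcal/mol

This conformer is staggered. OH at 0° is gauche with NH2 at 60° (0.5); OH at 0° is gauche with Br at 300° (0.6); OCH3 at 120° is gauche with NH2 at 60° (0.6); OCH3 at 120° is gauche with SH at 180° (0.8). Total 2.5 kcal/mol.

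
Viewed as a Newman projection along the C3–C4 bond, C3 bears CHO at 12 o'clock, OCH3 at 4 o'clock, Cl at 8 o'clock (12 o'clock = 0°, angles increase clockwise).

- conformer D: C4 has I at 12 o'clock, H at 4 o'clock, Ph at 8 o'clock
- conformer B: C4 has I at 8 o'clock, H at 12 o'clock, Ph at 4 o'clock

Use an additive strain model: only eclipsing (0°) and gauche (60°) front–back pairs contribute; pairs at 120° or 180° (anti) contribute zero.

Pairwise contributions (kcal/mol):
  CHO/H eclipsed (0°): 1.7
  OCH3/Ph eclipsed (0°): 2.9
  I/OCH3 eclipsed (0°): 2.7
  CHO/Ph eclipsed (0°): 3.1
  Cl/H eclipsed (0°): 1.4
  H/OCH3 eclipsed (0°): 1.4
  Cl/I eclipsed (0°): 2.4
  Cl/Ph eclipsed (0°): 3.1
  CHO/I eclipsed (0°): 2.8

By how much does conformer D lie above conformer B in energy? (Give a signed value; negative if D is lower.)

D (eclipsed): CHO(0°)/I(0°) eclipsed 2.8; OCH3(120°)/H(120°) eclipsed 1.4; Cl(240°)/Ph(240°) eclipsed 3.1 → 7.3 kcal/mol.
B (eclipsed): CHO(0°)/H(0°) eclipsed 1.7; OCH3(120°)/Ph(120°) eclipsed 2.9; Cl(240°)/I(240°) eclipsed 2.4 → 7.0 kcal/mol.
E(D) − E(B) = 7.3 − 7.0 = +0.3 kcal/mol.

+0.3 kcal/mol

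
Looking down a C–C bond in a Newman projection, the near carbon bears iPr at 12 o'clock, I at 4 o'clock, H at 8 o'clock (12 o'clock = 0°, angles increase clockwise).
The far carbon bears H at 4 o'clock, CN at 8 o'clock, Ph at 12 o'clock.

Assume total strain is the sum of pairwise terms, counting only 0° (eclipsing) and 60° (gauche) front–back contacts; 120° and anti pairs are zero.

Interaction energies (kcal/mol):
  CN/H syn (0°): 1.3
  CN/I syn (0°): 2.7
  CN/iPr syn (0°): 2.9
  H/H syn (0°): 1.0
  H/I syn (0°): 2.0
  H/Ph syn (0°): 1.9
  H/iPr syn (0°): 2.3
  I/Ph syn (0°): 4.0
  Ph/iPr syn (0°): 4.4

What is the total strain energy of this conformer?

This conformer (eclipsed): iPr–Ph eclipsed, I–H eclipsed, H–CN eclipsed; 4.4 + 2.0 + 1.3 = 7.7 kcal/mol.

7.7 kcal/mol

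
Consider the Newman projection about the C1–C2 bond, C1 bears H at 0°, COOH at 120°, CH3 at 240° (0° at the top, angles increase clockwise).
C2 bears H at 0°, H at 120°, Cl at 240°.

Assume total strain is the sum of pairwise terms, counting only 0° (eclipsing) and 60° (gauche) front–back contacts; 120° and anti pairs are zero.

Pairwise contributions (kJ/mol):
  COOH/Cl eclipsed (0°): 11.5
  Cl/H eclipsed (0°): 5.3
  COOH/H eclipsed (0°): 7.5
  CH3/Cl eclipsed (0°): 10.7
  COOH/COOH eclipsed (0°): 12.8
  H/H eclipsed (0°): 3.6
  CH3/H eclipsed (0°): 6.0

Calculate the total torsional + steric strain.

21.8 kJ/mol

This conformer is eclipsed. H at 0° is eclipsed with H at 0° (3.6); COOH at 120° is eclipsed with H at 120° (7.5); CH3 at 240° is eclipsed with Cl at 240° (10.7). Total 21.8 kJ/mol.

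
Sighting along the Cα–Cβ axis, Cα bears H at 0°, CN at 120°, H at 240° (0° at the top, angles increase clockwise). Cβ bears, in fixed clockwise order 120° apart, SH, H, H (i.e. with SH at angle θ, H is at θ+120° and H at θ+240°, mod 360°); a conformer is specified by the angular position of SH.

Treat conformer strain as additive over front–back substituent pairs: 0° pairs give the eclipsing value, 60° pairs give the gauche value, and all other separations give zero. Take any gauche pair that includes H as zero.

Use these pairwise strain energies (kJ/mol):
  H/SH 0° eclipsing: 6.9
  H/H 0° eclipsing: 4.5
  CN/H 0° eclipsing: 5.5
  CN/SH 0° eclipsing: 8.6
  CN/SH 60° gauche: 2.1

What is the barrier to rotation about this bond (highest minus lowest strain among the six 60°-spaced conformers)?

17.6 kJ/mol

SH at 0° (eclipsed): H–SH eclipsed, CN–H eclipsed, H–H eclipsed; 6.9 + 5.5 + 4.5 = 16.9 kJ/mol.
SH at 60° (staggered): CN–SH gauche; 2.1 = 2.1 kJ/mol.
SH at 120° (eclipsed): H–H eclipsed, CN–SH eclipsed, H–H eclipsed; 4.5 + 8.6 + 4.5 = 17.6 kJ/mol.
SH at 180° (staggered): CN–SH gauche; 2.1 = 2.1 kJ/mol.
SH at 240° (eclipsed): H–H eclipsed, CN–H eclipsed, H–SH eclipsed; 4.5 + 5.5 + 6.9 = 16.9 kJ/mol.
SH at 300° (staggered): no non-H gauche contacts → 0.0 kJ/mol.
Max at 120° (17.6 kJ/mol), min at 300° (0.0 kJ/mol); barrier = 17.6 kJ/mol.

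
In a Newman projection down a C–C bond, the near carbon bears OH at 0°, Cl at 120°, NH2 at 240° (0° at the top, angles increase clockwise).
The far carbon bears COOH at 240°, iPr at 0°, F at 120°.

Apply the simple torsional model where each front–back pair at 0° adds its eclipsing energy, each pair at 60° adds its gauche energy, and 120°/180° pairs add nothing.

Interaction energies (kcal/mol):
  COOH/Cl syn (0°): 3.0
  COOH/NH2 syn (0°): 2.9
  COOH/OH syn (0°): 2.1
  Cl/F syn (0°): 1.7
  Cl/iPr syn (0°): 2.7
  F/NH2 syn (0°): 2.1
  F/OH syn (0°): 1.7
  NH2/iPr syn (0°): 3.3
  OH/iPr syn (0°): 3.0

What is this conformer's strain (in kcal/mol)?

7.6 kcal/mol

This conformer (eclipsed): OH(0°)/iPr(0°) eclipsed 3.0; Cl(120°)/F(120°) eclipsed 1.7; NH2(240°)/COOH(240°) eclipsed 2.9 → 7.6 kcal/mol.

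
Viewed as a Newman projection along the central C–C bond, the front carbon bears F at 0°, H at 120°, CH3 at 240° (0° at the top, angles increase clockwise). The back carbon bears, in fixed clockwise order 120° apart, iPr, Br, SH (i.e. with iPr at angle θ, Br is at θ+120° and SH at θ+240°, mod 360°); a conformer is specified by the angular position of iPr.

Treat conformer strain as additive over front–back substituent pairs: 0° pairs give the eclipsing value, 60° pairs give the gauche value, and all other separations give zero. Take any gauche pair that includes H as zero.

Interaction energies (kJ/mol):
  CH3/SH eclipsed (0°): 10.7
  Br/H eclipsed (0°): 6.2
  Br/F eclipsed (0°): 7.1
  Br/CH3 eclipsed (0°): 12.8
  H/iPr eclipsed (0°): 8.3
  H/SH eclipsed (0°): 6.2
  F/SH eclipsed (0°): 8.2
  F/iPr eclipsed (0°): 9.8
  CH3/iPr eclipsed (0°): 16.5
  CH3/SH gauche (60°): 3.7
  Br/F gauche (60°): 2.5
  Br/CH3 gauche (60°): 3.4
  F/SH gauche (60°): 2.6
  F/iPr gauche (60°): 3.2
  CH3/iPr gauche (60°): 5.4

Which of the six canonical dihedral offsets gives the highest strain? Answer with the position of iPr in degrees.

240°

iPr at 0° (eclipsed): F(0°)/iPr(0°) eclipsed 9.8; H(120°)/Br(120°) eclipsed 6.2; CH3(240°)/SH(240°) eclipsed 10.7 → 26.7 kJ/mol.
iPr at 60° (staggered): F(0°)/iPr(60°) gauche 3.2; F(0°)/SH(300°) gauche 2.6; CH3(240°)/Br(180°) gauche 3.4; CH3(240°)/SH(300°) gauche 3.7 → 12.9 kJ/mol.
iPr at 120° (eclipsed): F(0°)/SH(0°) eclipsed 8.2; H(120°)/iPr(120°) eclipsed 8.3; CH3(240°)/Br(240°) eclipsed 12.8 → 29.3 kJ/mol.
iPr at 180° (staggered): F(0°)/Br(300°) gauche 2.5; F(0°)/SH(60°) gauche 2.6; CH3(240°)/iPr(180°) gauche 5.4; CH3(240°)/Br(300°) gauche 3.4 → 13.9 kJ/mol.
iPr at 240° (eclipsed): F(0°)/Br(0°) eclipsed 7.1; H(120°)/SH(120°) eclipsed 6.2; CH3(240°)/iPr(240°) eclipsed 16.5 → 29.8 kJ/mol.
iPr at 300° (staggered): F(0°)/iPr(300°) gauche 3.2; F(0°)/Br(60°) gauche 2.5; CH3(240°)/iPr(300°) gauche 5.4; CH3(240°)/SH(180°) gauche 3.7 → 14.8 kJ/mol.
The maximum (29.8 kJ/mol) occurs with iPr at 240°.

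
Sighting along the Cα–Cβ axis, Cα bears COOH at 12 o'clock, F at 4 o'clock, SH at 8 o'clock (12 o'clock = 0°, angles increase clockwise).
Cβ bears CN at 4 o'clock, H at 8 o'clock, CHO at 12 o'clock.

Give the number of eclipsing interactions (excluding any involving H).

Non-H eclipsing pairs: COOH(0°)/CHO(0°); F(120°)/CN(120°) — 2 interactions.

2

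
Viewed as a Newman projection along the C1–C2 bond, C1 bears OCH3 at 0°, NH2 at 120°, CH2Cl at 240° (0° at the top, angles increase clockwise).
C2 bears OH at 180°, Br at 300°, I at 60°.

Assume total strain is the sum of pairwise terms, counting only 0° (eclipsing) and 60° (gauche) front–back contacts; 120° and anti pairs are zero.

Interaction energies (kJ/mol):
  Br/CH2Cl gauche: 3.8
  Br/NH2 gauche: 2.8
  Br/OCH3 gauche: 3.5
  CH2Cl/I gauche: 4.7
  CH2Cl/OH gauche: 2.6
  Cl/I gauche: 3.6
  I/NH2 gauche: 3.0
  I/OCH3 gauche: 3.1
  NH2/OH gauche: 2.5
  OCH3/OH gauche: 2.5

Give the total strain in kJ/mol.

This conformer (staggered): OCH3(0°)/Br(300°) gauche 3.5; OCH3(0°)/I(60°) gauche 3.1; NH2(120°)/OH(180°) gauche 2.5; NH2(120°)/I(60°) gauche 3.0; CH2Cl(240°)/OH(180°) gauche 2.6; CH2Cl(240°)/Br(300°) gauche 3.8 → 18.5 kJ/mol.

18.5 kJ/mol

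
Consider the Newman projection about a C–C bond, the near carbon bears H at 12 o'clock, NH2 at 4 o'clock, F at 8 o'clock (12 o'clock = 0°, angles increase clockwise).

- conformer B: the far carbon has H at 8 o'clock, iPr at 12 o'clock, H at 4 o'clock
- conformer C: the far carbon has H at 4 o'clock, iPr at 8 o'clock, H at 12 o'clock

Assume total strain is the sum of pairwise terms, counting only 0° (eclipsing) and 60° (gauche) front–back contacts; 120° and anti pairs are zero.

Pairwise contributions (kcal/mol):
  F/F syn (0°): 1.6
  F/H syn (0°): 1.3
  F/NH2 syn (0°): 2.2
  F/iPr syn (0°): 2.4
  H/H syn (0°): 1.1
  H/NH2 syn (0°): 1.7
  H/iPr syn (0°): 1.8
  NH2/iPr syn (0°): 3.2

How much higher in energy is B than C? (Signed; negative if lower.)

-0.4 kcal/mol

B (eclipsed): H–iPr eclipsed, NH2–H eclipsed, F–H eclipsed; 1.8 + 1.7 + 1.3 = 4.8 kcal/mol.
C (eclipsed): H–H eclipsed, NH2–H eclipsed, F–iPr eclipsed; 1.1 + 1.7 + 2.4 = 5.2 kcal/mol.
E(B) − E(C) = 4.8 − 5.2 = -0.4 kcal/mol.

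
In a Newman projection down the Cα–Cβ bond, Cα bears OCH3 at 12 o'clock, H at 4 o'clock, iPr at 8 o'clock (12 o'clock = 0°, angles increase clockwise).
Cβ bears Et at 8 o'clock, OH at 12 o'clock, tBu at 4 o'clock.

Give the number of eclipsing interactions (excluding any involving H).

Non-H eclipsing pairs: OCH3(0°)/OH(0°); iPr(240°)/Et(240°) — 2 interactions.

2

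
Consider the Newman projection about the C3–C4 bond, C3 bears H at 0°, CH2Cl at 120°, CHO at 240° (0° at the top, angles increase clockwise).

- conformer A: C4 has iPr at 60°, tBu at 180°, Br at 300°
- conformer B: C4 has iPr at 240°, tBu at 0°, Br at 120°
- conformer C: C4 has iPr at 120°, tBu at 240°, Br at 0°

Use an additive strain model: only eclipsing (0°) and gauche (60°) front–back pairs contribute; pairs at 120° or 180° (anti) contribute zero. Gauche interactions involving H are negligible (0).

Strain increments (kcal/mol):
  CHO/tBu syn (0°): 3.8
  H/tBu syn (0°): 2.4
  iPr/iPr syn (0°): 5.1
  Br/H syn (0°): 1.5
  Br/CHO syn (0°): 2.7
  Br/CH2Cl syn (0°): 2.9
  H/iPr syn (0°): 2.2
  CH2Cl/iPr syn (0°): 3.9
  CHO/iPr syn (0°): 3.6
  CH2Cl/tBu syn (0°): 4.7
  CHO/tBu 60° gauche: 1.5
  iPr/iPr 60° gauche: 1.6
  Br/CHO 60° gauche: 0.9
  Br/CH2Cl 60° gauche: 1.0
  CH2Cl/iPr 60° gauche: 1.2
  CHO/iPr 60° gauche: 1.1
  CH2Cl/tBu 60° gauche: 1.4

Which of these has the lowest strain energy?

A

A (staggered): CH2Cl–iPr gauche, CH2Cl–tBu gauche, CHO–tBu gauche, CHO–Br gauche; 1.2 + 1.4 + 1.5 + 0.9 = 5.0 kcal/mol.
B (eclipsed): H–tBu eclipsed, CH2Cl–Br eclipsed, CHO–iPr eclipsed; 2.4 + 2.9 + 3.6 = 8.9 kcal/mol.
C (eclipsed): H–Br eclipsed, CH2Cl–iPr eclipsed, CHO–tBu eclipsed; 1.5 + 3.9 + 3.8 = 9.2 kcal/mol.
A has the lowest total (5.0 kcal/mol).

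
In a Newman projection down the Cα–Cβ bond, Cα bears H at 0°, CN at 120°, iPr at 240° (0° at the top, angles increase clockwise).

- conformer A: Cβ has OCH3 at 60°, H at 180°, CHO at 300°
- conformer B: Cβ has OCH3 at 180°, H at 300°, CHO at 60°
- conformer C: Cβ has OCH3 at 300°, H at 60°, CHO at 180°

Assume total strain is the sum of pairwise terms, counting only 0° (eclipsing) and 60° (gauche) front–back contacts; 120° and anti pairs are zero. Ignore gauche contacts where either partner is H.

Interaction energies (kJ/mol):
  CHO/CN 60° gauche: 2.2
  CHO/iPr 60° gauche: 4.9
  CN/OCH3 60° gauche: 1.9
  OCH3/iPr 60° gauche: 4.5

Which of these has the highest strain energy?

A is staggered. CN at 120° is gauche with OCH3 at 60° (1.9); iPr at 240° is gauche with CHO at 300° (4.9). Total 6.8 kJ/mol.
B is staggered. CN at 120° is gauche with OCH3 at 180° (1.9); CN at 120° is gauche with CHO at 60° (2.2); iPr at 240° is gauche with OCH3 at 180° (4.5). Total 8.6 kJ/mol.
C is staggered. CN at 120° is gauche with CHO at 180° (2.2); iPr at 240° is gauche with OCH3 at 300° (4.5); iPr at 240° is gauche with CHO at 180° (4.9). Total 11.6 kJ/mol.
C has the highest total (11.6 kJ/mol).

C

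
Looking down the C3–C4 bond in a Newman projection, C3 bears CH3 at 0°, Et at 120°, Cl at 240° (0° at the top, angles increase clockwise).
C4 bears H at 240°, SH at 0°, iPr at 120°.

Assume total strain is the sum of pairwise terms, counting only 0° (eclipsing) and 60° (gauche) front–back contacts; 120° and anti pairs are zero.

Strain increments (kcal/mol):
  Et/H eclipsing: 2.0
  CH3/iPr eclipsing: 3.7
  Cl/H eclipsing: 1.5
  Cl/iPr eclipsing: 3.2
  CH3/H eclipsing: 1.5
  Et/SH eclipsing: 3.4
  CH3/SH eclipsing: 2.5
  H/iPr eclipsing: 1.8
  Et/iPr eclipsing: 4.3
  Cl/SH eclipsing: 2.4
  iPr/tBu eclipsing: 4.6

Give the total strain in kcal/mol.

This conformer (eclipsed): CH3(0°)/SH(0°) eclipsed 2.5; Et(120°)/iPr(120°) eclipsed 4.3; Cl(240°)/H(240°) eclipsed 1.5 → 8.3 kcal/mol.

8.3 kcal/mol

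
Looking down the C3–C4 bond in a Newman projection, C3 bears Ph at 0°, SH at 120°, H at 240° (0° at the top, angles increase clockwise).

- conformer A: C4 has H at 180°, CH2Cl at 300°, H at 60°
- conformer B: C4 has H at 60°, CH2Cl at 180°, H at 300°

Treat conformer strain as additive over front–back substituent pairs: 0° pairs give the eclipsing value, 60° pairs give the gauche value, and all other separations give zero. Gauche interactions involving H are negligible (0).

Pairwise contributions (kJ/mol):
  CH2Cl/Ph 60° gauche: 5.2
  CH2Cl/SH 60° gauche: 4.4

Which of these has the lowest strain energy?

B

A is staggered. Ph at 0° is gauche with CH2Cl at 300° (5.2). Total 5.2 kJ/mol.
B is staggered. SH at 120° is gauche with CH2Cl at 180° (4.4). Total 4.4 kJ/mol.
B has the lowest total (4.4 kJ/mol).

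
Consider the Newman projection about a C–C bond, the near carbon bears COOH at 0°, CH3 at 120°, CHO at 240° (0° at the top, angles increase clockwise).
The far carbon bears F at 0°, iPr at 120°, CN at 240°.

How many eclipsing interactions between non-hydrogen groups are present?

3

Non-H eclipsing pairs: COOH(0°)/F(0°); CH3(120°)/iPr(120°); CHO(240°)/CN(240°) — 3 interactions.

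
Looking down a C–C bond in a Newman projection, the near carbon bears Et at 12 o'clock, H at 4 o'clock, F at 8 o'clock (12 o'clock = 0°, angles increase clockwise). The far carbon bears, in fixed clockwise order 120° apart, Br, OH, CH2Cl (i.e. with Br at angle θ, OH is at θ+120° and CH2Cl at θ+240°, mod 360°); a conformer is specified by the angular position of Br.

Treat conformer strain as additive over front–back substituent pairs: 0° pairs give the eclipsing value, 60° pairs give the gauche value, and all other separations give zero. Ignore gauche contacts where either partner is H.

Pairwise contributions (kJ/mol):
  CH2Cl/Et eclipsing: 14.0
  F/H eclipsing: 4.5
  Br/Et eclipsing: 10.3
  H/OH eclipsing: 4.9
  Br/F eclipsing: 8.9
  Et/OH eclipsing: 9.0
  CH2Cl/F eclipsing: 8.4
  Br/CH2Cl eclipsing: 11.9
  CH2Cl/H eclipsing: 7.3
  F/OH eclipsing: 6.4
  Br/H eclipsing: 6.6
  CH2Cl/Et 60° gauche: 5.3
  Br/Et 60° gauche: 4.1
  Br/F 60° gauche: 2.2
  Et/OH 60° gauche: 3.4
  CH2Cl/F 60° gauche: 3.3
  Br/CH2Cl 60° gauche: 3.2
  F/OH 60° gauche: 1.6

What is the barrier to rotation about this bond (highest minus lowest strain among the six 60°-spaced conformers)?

14.5 kJ/mol

Br at 0° is eclipsed. Et at 0° is eclipsed with Br at 0° (10.3); H at 120° is eclipsed with OH at 120° (4.9); F at 240° is eclipsed with CH2Cl at 240° (8.4). Total 23.6 kJ/mol.
Br at 60° is staggered. Et at 0° is gauche with Br at 60° (4.1); Et at 0° is gauche with CH2Cl at 300° (5.3); F at 240° is gauche with OH at 180° (1.6); F at 240° is gauche with CH2Cl at 300° (3.3). Total 14.3 kJ/mol.
Br at 120° is eclipsed. Et at 0° is eclipsed with CH2Cl at 0° (14.0); H at 120° is eclipsed with Br at 120° (6.6); F at 240° is eclipsed with OH at 240° (6.4). Total 27.0 kJ/mol.
Br at 180° is staggered. Et at 0° is gauche with OH at 300° (3.4); Et at 0° is gauche with CH2Cl at 60° (5.3); F at 240° is gauche with Br at 180° (2.2); F at 240° is gauche with OH at 300° (1.6). Total 12.5 kJ/mol.
Br at 240° is eclipsed. Et at 0° is eclipsed with OH at 0° (9.0); H at 120° is eclipsed with CH2Cl at 120° (7.3); F at 240° is eclipsed with Br at 240° (8.9). Total 25.2 kJ/mol.
Br at 300° is staggered. Et at 0° is gauche with Br at 300° (4.1); Et at 0° is gauche with OH at 60° (3.4); F at 240° is gauche with Br at 300° (2.2); F at 240° is gauche with CH2Cl at 180° (3.3). Total 13.0 kJ/mol.
Max at 120° (27.0 kJ/mol), min at 180° (12.5 kJ/mol); barrier = 14.5 kJ/mol.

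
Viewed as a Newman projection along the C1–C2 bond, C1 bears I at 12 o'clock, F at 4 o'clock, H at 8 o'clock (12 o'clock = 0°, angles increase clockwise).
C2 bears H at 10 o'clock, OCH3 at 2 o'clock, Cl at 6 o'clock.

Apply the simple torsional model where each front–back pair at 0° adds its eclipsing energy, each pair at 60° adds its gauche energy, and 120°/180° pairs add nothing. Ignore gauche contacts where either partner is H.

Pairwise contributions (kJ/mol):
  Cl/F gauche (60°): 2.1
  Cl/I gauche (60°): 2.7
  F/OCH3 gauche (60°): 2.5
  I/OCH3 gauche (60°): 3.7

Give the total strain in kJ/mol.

This conformer is staggered. I at 0° is gauche with OCH3 at 60° (3.7); F at 120° is gauche with OCH3 at 60° (2.5); F at 120° is gauche with Cl at 180° (2.1). Total 8.3 kJ/mol.

8.3 kJ/mol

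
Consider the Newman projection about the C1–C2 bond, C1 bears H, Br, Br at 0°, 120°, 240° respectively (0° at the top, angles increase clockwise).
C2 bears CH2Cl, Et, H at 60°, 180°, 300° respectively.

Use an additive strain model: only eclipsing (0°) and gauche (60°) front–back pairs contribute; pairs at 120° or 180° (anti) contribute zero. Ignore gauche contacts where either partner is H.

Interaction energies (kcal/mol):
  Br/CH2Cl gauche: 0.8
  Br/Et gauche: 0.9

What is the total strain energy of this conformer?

2.6 kcal/mol

This conformer is staggered. Br at 120° is gauche with CH2Cl at 60° (0.8); Br at 120° is gauche with Et at 180° (0.9); Br at 240° is gauche with Et at 180° (0.9). Total 2.6 kcal/mol.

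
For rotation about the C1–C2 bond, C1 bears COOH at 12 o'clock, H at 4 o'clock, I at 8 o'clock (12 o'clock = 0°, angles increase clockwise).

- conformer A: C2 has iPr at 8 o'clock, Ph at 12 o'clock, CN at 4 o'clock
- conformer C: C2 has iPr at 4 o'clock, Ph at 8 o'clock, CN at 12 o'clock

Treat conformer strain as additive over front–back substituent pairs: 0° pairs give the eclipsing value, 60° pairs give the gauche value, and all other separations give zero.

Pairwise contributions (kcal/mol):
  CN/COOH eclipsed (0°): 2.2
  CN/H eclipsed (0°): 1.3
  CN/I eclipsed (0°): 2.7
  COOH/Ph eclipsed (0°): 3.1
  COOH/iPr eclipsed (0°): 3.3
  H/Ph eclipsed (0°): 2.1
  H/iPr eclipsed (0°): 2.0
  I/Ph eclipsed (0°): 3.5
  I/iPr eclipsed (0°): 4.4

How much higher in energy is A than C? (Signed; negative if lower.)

A (eclipsed): COOH(0°)/Ph(0°) eclipsed 3.1; H(120°)/CN(120°) eclipsed 1.3; I(240°)/iPr(240°) eclipsed 4.4 → 8.8 kcal/mol.
C (eclipsed): COOH(0°)/CN(0°) eclipsed 2.2; H(120°)/iPr(120°) eclipsed 2.0; I(240°)/Ph(240°) eclipsed 3.5 → 7.7 kcal/mol.
E(A) − E(C) = 8.8 − 7.7 = +1.1 kcal/mol.

+1.1 kcal/mol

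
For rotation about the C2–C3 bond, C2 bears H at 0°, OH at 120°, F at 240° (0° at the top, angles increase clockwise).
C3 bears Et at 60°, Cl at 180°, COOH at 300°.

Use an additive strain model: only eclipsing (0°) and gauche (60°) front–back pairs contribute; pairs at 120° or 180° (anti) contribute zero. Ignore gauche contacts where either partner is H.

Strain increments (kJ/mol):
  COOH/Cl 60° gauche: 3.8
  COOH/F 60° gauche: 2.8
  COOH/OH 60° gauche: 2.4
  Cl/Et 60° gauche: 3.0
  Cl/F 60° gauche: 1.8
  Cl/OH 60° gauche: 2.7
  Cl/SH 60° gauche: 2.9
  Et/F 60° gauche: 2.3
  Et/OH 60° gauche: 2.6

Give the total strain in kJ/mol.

9.9 kJ/mol

This conformer is staggered. OH at 120° is gauche with Et at 60° (2.6); OH at 120° is gauche with Cl at 180° (2.7); F at 240° is gauche with Cl at 180° (1.8); F at 240° is gauche with COOH at 300° (2.8). Total 9.9 kJ/mol.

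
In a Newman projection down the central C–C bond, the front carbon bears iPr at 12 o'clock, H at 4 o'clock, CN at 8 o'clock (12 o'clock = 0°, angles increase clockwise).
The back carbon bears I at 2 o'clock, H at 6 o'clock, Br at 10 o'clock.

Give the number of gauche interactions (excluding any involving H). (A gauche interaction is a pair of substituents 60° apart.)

3

Non-H gauche pairs: iPr(0°)/I(60°); iPr(0°)/Br(300°); CN(240°)/Br(300°) — 3 interactions.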